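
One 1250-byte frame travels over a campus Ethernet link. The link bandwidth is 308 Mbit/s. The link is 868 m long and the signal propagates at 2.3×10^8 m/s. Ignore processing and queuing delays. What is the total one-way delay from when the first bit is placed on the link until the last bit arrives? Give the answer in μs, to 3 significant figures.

L = 1250 × 8 = 10000 bits.
Transmission delay = L/R = 10000 / 308000000 = 32.4675 μs.
Propagation delay = d/s = 868 m / 2.3e+08 m/s = 3.77391 μs.
Total = 36.2 μs.

36.2 μs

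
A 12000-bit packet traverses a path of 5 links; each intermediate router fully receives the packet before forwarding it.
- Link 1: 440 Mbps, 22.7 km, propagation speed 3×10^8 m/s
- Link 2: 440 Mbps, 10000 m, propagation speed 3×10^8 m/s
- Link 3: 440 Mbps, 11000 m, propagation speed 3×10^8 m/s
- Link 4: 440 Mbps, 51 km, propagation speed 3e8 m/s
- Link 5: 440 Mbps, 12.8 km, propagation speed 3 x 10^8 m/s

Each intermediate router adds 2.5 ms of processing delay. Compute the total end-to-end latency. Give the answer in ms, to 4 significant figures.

10.49 ms

Transmission delay per hop = L/R = 12000/440000000 = 0.0272727 ms; 5 hops → 0.136364 ms.
Propagation delays (d/s per hop): 0.0756667, 0.0333333, 0.0366667, 0.17, 0.0426667 ms; sum = 0.358333 ms.
Processing at 4 router(s): 4 × 2.5 ms = 10 ms.
End-to-end = 10.49 ms.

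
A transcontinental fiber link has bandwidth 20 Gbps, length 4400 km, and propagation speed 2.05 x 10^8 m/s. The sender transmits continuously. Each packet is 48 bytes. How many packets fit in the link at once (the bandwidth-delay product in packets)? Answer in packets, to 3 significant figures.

1120000 packets

Propagation delay = 4400000 / 2.05e+08 = 0.0214634 s.
BDP = R × t_prop = 20000000000 × 0.0214634 = 429268000 bits.
In packets of 384 bits: 1120000 packets.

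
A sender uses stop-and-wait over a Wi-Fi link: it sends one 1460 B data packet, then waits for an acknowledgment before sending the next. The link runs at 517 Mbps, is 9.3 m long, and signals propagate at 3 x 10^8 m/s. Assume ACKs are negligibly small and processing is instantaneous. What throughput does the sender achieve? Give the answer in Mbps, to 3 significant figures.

t_tx = L/R = 11680/517000000 = 2.25919e-05 s.
t_prop = 9.3/300000000 = 3.1e-08 s; RTT = 6.2e-08 s.
Cycle = t_tx + RTT = 2.26539e-05 s.
Throughput = L / cycle = 11680 / 2.26539e-05 = 516 Mbps.

516 Mbps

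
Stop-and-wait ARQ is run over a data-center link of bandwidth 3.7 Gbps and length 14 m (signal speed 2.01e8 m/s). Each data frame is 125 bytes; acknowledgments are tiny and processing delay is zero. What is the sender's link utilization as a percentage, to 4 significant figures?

t_tx = L/R = 1000/3700000000 = 2.7027e-07 s.
t_prop = 14/2.01e+08 = 6.96517e-08 s; RTT = 1.39303e-07 s.
Cycle = t_tx + RTT = 4.09574e-07 s.
Utilization = t_tx / cycle = 2.7027e-07/4.09574e-07 = 65.99 %.

65.99 %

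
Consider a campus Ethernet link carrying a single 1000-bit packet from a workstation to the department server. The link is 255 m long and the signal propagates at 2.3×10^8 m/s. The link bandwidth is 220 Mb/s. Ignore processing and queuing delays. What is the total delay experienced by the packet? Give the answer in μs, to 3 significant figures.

Transmission delay = L/R = 1000 / 220000000 = 4.54545 μs.
Propagation delay = d/s = 255 m / 2.3e+08 m/s = 1.1087 μs.
Total = 5.65 μs.

5.65 μs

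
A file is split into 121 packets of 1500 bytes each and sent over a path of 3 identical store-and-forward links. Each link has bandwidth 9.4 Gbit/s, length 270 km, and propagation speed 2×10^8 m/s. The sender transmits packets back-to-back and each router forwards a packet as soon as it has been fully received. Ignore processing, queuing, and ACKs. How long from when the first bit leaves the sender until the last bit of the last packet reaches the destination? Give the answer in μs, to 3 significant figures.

4210 μs

Per-hop transmission t_tx = L/R = 12000/9400000000 = 1.2766 μs.
Per-hop propagation t_prop = 270000/200000000 = 1350 μs.
Pipeline fill: first packet needs 3·t_tx to clear all hops; remaining 120 packets each add one t_tx.
Total = (3+121-1)·t_tx + 3·t_prop = 123·1.2766 + 3·1350 = 4210 μs.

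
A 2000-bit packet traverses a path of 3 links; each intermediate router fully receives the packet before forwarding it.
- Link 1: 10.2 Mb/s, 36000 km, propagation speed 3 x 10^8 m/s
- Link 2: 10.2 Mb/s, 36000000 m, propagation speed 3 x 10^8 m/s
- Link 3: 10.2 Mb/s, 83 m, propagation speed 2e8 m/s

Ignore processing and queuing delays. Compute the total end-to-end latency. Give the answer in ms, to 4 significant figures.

240.6 ms

Transmission delay per hop = L/R = 2000/10200000 = 0.196078 ms; 3 hops → 0.588235 ms.
Propagation delays (d/s per hop): 120, 120, 0.000415 ms; sum = 240 ms.
End-to-end = 240.6 ms.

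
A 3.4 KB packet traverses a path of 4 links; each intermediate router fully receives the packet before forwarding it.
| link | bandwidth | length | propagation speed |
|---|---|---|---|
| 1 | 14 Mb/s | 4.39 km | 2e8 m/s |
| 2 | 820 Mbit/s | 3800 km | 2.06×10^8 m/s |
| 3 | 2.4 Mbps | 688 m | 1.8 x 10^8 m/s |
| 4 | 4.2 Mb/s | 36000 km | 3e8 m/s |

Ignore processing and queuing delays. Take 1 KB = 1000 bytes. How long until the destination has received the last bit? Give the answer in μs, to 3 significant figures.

L = 27200 bits.
Transmission delays (L/R per hop): 1942.86, 33.1707, 11333.3, 6476.19 μs; sum = 19785.6 μs.
Propagation delays (d/s per hop): 21.95, 18446.6, 3.82222, 120000 μs; sum = 138472 μs.
End-to-end = 158000 μs.

158000 μs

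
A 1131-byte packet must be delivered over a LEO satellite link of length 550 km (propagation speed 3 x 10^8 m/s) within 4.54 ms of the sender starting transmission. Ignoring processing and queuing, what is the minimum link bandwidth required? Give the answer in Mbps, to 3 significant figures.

L = 9048 bits.
Propagation delay = 550000 / 300000000 = 1.83333 ms.
Transmission budget = 4.54 − 1.83333 = 2.70667 ms.
R ≥ L / t_tx = 9048 bits / 0.00270667 s = 3.34 Mbps.

3.34 Mbps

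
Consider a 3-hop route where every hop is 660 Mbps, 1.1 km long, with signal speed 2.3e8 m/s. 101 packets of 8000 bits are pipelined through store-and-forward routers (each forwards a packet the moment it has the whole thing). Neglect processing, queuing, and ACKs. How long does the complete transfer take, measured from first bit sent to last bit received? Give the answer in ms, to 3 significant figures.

1.26 ms

Per-hop transmission t_tx = L/R = 8000/660000000 = 0.0121212 ms.
Per-hop propagation t_prop = 1100/2.3e+08 = 0.00478261 ms.
Pipeline fill: first packet needs 3·t_tx to clear all hops; remaining 100 packets each add one t_tx.
Total = (3+101-1)·t_tx + 3·t_prop = 103·0.0121212 + 3·0.00478261 = 1.26 ms.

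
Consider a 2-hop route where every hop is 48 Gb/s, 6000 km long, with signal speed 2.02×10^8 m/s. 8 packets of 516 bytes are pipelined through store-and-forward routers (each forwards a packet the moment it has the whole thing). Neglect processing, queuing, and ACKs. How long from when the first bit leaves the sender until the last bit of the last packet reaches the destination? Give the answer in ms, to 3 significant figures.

59.4 ms

Per-hop transmission t_tx = L/R = 4128/48000000000 = 8.6e-05 ms.
Per-hop propagation t_prop = 6000000/202000000 = 29.703 ms.
Pipeline fill: first packet needs 2·t_tx to clear all hops; remaining 7 packets each add one t_tx.
Total = (2+8-1)·t_tx + 2·t_prop = 9·8.6e-05 + 2·29.703 = 59.4 ms.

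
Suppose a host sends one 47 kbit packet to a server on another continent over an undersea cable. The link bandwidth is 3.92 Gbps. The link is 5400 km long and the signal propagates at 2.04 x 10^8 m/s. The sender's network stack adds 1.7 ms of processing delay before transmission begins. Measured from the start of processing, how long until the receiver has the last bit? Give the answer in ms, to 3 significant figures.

L = 47000 bits.
Transmission delay = L/R = 47000 / 3920000000 = 0.0119898 ms.
Propagation delay = d/s = 5400000 m / 204000000 m/s = 26.4706 ms.
Plus processing delay 1.7 ms = 1.7 ms.
Total = 28.2 ms.

28.2 ms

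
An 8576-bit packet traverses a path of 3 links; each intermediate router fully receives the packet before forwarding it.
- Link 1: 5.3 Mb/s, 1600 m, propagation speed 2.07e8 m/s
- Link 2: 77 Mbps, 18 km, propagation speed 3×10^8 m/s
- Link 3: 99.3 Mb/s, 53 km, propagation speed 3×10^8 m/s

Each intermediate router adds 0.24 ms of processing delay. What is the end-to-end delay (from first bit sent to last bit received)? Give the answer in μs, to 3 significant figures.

Transmission delays (L/R per hop): 1618.11, 111.377, 86.3646 μs; sum = 1815.85 μs.
Propagation delays (d/s per hop): 7.72947, 60, 176.667 μs; sum = 244.396 μs.
Processing at 2 router(s): 2 × 0.24 ms = 480 μs.
End-to-end = 2540 μs.

2540 μs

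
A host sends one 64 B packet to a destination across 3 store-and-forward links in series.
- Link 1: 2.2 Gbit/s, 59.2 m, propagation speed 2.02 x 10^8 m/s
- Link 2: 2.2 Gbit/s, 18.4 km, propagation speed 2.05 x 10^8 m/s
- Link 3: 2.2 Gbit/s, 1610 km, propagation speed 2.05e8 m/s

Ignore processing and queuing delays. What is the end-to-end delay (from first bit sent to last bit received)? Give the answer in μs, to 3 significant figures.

L = 64 × 8 = 512 bits.
Transmission delay per hop = L/R = 512/2200000000 = 0.232727 μs; 3 hops → 0.698182 μs.
Propagation delays (d/s per hop): 0.293069, 89.7561, 7853.66 μs; sum = 7943.71 μs.
End-to-end = 7940 μs.

7940 μs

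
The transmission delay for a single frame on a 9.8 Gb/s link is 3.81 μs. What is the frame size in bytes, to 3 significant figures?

L = R × t_tx = 9800000000 b/s × 3.81e-06 s = 37338 bits.
In bytes: 37338 / 8 = 4670 bytes.

4670 bytes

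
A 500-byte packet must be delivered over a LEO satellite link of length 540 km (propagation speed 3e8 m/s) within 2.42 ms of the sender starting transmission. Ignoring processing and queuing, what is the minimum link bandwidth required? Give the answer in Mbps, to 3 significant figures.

6.45 Mbps

L = 4000 bits.
Propagation delay = 540000 / 300000000 = 1.8 ms.
Transmission budget = 2.42 − 1.8 = 0.62 ms.
R ≥ L / t_tx = 4000 bits / 0.00062 s = 6.45 Mbps.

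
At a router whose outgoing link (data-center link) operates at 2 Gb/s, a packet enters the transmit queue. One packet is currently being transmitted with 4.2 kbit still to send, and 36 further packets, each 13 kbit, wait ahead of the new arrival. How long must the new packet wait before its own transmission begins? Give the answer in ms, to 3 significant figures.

Each queued packet: L/R = 13000/2000000000 = 0.0065 ms.
36 queued → 0.234 ms.
Plus remaining 4200 bits of current packet: 0.0021 ms.
Queuing delay = 0.236 ms.

0.236 ms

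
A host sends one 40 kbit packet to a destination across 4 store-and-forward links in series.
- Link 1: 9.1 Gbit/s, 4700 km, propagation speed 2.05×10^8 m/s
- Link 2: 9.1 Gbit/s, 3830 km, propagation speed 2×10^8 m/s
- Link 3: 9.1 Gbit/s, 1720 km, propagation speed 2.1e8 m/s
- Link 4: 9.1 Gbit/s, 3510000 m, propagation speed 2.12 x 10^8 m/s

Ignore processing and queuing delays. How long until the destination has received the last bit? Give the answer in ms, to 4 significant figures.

L = 40000 bits.
Transmission delay per hop = L/R = 40000/9100000000 = 0.0043956 ms; 4 hops → 0.0175824 ms.
Propagation delays (d/s per hop): 22.9268, 19.15, 8.19048, 16.5566 ms; sum = 66.8239 ms.
End-to-end = 66.84 ms.

66.84 ms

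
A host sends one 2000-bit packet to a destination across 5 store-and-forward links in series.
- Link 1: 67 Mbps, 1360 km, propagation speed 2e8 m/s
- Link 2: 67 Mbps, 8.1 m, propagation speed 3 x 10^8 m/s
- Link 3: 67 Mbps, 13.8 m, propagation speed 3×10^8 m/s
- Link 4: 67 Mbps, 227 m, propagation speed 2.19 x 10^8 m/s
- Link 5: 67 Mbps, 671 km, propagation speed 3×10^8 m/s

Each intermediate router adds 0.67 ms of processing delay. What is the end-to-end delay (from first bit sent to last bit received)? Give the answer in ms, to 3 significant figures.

11.9 ms

Transmission delay per hop = L/R = 2000/67000000 = 0.0298507 ms; 5 hops → 0.149254 ms.
Propagation delays (d/s per hop): 6.8, 2.7e-05, 4.6e-05, 0.00103653, 2.23667 ms; sum = 9.03778 ms.
Processing at 4 router(s): 4 × 0.67 ms = 2.68 ms.
End-to-end = 11.9 ms.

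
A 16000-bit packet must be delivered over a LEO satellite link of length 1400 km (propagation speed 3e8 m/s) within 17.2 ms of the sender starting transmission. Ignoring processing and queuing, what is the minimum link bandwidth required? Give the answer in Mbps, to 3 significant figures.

1.28 Mbps

Propagation delay = 1400000 / 300000000 = 4.66667 ms.
Transmission budget = 17.2 − 4.66667 = 12.5333 ms.
R ≥ L / t_tx = 16000 bits / 0.0125333 s = 1.28 Mbps.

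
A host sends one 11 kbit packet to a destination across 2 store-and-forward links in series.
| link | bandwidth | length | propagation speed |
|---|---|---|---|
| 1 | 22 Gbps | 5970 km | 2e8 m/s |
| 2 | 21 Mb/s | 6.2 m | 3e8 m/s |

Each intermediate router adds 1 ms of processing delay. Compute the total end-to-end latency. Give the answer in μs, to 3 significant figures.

31400 μs

L = 11000 bits.
Transmission delays (L/R per hop): 0.5, 523.81 μs; sum = 524.31 μs.
Propagation delays (d/s per hop): 29850, 0.0206667 μs; sum = 29850 μs.
Processing at 1 router(s): 1 × 1 ms = 1000 μs.
End-to-end = 31400 μs.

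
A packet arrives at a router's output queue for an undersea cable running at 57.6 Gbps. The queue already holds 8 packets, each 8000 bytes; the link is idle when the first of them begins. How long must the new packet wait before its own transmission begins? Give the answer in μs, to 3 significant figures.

Each queued packet: L/R = 64000/57600000000 = 1.11111 μs.
8 queued → 8.88889 μs.
Queuing delay = 8.89 μs.

8.89 μs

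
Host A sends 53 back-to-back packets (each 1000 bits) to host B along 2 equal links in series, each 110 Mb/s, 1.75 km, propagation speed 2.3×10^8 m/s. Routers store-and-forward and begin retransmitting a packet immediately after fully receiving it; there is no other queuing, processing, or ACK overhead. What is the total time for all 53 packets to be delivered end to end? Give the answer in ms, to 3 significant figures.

Per-hop transmission t_tx = L/R = 1000/110000000 = 0.00909091 ms.
Per-hop propagation t_prop = 1750/2.3e+08 = 0.0076087 ms.
Pipeline fill: first packet needs 2·t_tx to clear all hops; remaining 52 packets each add one t_tx.
Total = (2+53-1)·t_tx + 2·t_prop = 54·0.00909091 + 2·0.0076087 = 0.506 ms.

0.506 ms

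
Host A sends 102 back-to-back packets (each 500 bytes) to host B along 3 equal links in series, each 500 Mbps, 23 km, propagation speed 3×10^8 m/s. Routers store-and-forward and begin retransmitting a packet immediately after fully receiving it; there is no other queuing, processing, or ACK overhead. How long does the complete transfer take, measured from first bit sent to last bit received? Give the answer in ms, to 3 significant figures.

Per-hop transmission t_tx = L/R = 4000/500000000 = 0.008 ms.
Per-hop propagation t_prop = 23000/300000000 = 0.0766667 ms.
Pipeline fill: first packet needs 3·t_tx to clear all hops; remaining 101 packets each add one t_tx.
Total = (3+102-1)·t_tx + 3·t_prop = 104·0.008 + 3·0.0766667 = 1.06 ms.

1.06 ms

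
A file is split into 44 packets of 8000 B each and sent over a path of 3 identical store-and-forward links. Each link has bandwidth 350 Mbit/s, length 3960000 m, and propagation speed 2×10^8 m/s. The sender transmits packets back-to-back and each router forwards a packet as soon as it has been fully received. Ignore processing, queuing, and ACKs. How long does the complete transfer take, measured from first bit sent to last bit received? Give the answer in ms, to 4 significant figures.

Per-hop transmission t_tx = L/R = 64000/350000000 = 0.182857 ms.
Per-hop propagation t_prop = 3960000/200000000 = 19.8 ms.
Pipeline fill: first packet needs 3·t_tx to clear all hops; remaining 43 packets each add one t_tx.
Total = (3+44-1)·t_tx + 3·t_prop = 46·0.182857 + 3·19.8 = 67.81 ms.

67.81 ms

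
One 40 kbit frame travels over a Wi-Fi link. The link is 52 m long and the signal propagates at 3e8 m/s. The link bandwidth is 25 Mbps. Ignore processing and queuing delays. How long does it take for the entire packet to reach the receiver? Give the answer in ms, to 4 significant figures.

L = 40000 bits.
Transmission delay = L/R = 40000 / 25000000 = 1.6 ms.
Propagation delay = d/s = 52 m / 300000000 m/s = 0.000173333 ms.
Total = 1.600 ms.

1.600 ms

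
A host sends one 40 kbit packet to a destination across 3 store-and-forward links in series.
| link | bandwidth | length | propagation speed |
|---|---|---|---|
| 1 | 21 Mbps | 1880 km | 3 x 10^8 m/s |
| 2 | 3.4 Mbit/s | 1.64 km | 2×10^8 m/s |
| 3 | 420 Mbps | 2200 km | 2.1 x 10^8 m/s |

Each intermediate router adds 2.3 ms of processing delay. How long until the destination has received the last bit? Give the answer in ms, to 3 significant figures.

L = 40000 bits.
Transmission delays (L/R per hop): 1.90476, 11.7647, 0.0952381 ms; sum = 13.7647 ms.
Propagation delays (d/s per hop): 6.26667, 0.0082, 10.4762 ms; sum = 16.7511 ms.
Processing at 2 router(s): 2 × 2.3 ms = 4.6 ms.
End-to-end = 35.1 ms.

35.1 ms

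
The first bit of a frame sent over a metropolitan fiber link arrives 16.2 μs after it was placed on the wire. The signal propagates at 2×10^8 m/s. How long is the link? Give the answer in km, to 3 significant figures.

3.24 km

d = s × t_prop = 200000000 × 1.62e-05 = 3.24 km.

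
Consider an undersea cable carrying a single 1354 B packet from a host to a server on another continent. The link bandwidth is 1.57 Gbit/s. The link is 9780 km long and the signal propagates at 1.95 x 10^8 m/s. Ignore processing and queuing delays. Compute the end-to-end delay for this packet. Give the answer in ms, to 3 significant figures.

50.2 ms

L = 1354 × 8 = 10832 bits.
Transmission delay = L/R = 10832 / 1570000000 = 0.00689936 ms.
Propagation delay = d/s = 9780000 m / 195000000 m/s = 50.1538 ms.
Total = 50.2 ms.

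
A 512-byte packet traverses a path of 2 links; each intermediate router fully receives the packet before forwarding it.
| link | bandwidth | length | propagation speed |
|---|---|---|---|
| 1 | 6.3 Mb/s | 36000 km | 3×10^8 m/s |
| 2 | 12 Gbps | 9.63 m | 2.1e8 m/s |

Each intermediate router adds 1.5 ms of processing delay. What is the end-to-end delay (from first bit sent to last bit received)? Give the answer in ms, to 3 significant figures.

L = 512 × 8 = 4096 bits.
Transmission delays (L/R per hop): 0.650159, 0.000341333 ms; sum = 0.6505 ms.
Propagation delays (d/s per hop): 120, 4.58571e-05 ms; sum = 120 ms.
Processing at 1 router(s): 1 × 1.5 ms = 1.5 ms.
End-to-end = 122 ms.

122 ms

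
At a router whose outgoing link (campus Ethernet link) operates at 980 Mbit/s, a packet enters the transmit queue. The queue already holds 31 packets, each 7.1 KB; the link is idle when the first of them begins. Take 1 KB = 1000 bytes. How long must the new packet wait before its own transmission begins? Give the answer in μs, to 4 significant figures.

1797 μs

Each queued packet: L/R = 56800/980000000 = 57.9592 μs.
31 queued → 1796.73 μs.
Queuing delay = 1797 μs.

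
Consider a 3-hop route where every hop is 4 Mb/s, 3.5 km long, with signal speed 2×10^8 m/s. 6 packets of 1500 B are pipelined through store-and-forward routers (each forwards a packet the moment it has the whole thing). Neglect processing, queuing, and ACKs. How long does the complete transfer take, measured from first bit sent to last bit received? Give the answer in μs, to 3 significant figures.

24100 μs

Per-hop transmission t_tx = L/R = 12000/4000000 = 3000 μs.
Per-hop propagation t_prop = 3500/200000000 = 17.5 μs.
Pipeline fill: first packet needs 3·t_tx to clear all hops; remaining 5 packets each add one t_tx.
Total = (3+6-1)·t_tx + 3·t_prop = 8·3000 + 3·17.5 = 24100 μs.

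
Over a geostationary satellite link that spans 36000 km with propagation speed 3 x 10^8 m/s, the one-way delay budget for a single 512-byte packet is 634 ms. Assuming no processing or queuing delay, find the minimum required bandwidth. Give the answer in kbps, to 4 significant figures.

L = 4096 bits.
Propagation delay = 36000000 / 300000000 = 120 ms.
Transmission budget = 634 − 120 = 514 ms.
R ≥ L / t_tx = 4096 bits / 0.514 s = 7.969 kbps.

7.969 kbps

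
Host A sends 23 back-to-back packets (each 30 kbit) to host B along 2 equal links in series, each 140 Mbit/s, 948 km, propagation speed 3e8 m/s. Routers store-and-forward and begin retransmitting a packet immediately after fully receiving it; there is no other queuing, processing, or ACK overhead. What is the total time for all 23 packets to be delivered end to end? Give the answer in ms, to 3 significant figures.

Per-hop transmission t_tx = L/R = 30000/140000000 = 0.214286 ms.
Per-hop propagation t_prop = 948000/300000000 = 3.16 ms.
Pipeline fill: first packet needs 2·t_tx to clear all hops; remaining 22 packets each add one t_tx.
Total = (2+23-1)·t_tx + 2·t_prop = 24·0.214286 + 2·3.16 = 11.5 ms.

11.5 ms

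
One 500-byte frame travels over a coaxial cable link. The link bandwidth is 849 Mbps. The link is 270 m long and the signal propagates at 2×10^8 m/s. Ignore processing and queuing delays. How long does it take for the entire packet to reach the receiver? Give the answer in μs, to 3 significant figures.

L = 500 × 8 = 4000 bits.
Transmission delay = L/R = 4000 / 849000000 = 4.71143 μs.
Propagation delay = d/s = 270 m / 200000000 m/s = 1.35 μs.
Total = 6.06 μs.

6.06 μs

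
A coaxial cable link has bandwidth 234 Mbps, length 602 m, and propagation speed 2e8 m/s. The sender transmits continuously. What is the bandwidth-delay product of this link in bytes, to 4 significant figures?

88.04 bytes

Propagation delay = 602 / 200000000 = 3.01e-06 s.
BDP = R × t_prop = 234000000 × 3.01e-06 = 704.34 bits.
In bytes: 704.34/8 = 88.04 bytes.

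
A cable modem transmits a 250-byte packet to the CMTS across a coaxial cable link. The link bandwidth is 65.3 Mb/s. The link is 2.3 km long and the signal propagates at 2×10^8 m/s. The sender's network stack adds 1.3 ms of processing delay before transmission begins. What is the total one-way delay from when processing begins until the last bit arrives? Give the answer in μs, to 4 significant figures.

L = 250 × 8 = 2000 bits.
Transmission delay = L/R = 2000 / 65300000 = 30.6279 μs.
Propagation delay = d/s = 2300 m / 200000000 m/s = 11.5 μs.
Plus processing delay 1.3 ms = 1300 μs.
Total = 1342 μs.

1342 μs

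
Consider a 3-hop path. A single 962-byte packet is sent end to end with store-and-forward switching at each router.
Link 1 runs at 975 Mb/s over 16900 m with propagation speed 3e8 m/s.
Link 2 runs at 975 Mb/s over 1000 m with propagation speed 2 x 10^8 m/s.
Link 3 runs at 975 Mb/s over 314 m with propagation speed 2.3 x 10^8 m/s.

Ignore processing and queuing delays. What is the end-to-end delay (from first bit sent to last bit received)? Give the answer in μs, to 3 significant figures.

86.4 μs

L = 962 × 8 = 7696 bits.
Transmission delay per hop = L/R = 7696/975000000 = 7.89333 μs; 3 hops → 23.68 μs.
Propagation delays (d/s per hop): 56.3333, 5, 1.36522 μs; sum = 62.6986 μs.
End-to-end = 86.4 μs.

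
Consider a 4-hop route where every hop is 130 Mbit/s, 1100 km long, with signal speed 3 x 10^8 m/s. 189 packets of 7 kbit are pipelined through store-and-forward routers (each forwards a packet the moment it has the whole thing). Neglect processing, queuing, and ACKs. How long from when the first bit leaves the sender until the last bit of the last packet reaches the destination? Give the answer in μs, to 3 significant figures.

25000 μs

Per-hop transmission t_tx = L/R = 7000/130000000 = 53.8462 μs.
Per-hop propagation t_prop = 1100000/300000000 = 3666.67 μs.
Pipeline fill: first packet needs 4·t_tx to clear all hops; remaining 188 packets each add one t_tx.
Total = (4+189-1)·t_tx + 4·t_prop = 192·53.8462 + 4·3666.67 = 25000 μs.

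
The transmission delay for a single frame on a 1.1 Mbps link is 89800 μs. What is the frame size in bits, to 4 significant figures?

98780 bits

L = R × t_tx = 1100000 b/s × 0.0898 s = 98780 bits.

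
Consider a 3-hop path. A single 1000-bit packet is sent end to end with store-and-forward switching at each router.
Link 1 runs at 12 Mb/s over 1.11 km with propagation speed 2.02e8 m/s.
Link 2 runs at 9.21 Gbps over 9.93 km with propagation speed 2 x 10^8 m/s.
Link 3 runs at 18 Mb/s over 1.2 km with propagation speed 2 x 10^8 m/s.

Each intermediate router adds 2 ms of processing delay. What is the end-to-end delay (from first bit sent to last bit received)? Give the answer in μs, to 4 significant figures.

Transmission delays (L/R per hop): 83.3333, 0.108578, 55.5556 μs; sum = 138.997 μs.
Propagation delays (d/s per hop): 5.49505, 49.65, 6 μs; sum = 61.145 μs.
Processing at 2 router(s): 2 × 2 ms = 4000 μs.
End-to-end = 4200 μs.

4200 μs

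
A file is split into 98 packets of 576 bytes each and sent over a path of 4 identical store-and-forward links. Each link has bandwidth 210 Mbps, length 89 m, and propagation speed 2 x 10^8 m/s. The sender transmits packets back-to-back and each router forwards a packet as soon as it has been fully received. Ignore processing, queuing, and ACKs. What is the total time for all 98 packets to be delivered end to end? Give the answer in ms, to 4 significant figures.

2.218 ms

Per-hop transmission t_tx = L/R = 4608/210000000 = 0.0219429 ms.
Per-hop propagation t_prop = 89/200000000 = 0.000445 ms.
Pipeline fill: first packet needs 4·t_tx to clear all hops; remaining 97 packets each add one t_tx.
Total = (4+98-1)·t_tx + 4·t_prop = 101·0.0219429 + 4·0.000445 = 2.218 ms.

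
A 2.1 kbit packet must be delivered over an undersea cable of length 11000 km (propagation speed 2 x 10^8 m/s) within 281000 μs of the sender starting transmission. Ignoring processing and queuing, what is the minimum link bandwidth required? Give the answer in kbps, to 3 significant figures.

Propagation delay = 11000000 / 200000000 = 55000 μs.
Transmission budget = 281000 − 55000 = 226000 μs.
R ≥ L / t_tx = 2100 bits / 0.226 s = 9.29 kbps.

9.29 kbps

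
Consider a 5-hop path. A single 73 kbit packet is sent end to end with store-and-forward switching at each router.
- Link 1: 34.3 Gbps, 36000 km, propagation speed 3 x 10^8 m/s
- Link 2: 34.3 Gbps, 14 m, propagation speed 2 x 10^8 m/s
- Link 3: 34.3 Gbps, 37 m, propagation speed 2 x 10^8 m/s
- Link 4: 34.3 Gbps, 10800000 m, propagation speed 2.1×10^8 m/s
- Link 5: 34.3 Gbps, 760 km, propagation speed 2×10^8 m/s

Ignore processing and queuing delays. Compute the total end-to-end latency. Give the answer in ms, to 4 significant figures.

L = 73000 bits.
Transmission delay per hop = L/R = 73000/3.43e+10 = 0.00212828 ms; 5 hops → 0.0106414 ms.
Propagation delays (d/s per hop): 120, 7e-05, 0.000185, 51.4286, 3.8 ms; sum = 175.229 ms.
End-to-end = 175.2 ms.

175.2 ms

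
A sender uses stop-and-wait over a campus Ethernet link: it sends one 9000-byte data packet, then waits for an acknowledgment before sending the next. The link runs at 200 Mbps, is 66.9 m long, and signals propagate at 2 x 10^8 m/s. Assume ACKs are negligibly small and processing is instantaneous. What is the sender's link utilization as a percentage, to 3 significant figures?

99.8 %

t_tx = L/R = 72000/200000000 = 0.00036 s.
t_prop = 66.9/200000000 = 3.345e-07 s; RTT = 6.69e-07 s.
Cycle = t_tx + RTT = 0.000360669 s.
Utilization = t_tx / cycle = 0.00036/0.000360669 = 99.8 %.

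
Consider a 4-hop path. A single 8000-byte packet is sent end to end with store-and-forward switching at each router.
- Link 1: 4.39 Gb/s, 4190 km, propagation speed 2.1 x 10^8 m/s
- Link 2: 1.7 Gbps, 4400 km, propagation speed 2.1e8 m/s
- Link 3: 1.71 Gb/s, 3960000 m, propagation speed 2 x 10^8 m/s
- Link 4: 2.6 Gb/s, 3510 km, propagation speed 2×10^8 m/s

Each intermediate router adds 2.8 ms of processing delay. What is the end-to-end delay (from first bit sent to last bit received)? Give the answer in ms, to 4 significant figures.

86.77 ms

L = 8000 × 8 = 64000 bits.
Transmission delays (L/R per hop): 0.0145786, 0.0376471, 0.0374269, 0.0246154 ms; sum = 0.114268 ms.
Propagation delays (d/s per hop): 19.9524, 20.9524, 19.8, 17.55 ms; sum = 78.2548 ms.
Processing at 3 router(s): 3 × 2.8 ms = 8.4 ms.
End-to-end = 86.77 ms.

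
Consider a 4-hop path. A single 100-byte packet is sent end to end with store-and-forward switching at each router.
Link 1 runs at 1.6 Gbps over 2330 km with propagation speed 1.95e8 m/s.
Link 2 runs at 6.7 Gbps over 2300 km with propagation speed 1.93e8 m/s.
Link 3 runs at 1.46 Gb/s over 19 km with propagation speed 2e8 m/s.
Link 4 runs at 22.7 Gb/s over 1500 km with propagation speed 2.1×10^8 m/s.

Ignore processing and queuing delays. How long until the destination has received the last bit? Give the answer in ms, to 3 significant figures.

31.1 ms

L = 100 × 8 = 800 bits.
Transmission delays (L/R per hop): 0.0005, 0.000119403, 0.000547945, 3.52423e-05 ms; sum = 0.00120259 ms.
Propagation delays (d/s per hop): 11.9487, 11.9171, 0.095, 7.14286 ms; sum = 31.1037 ms.
End-to-end = 31.1 ms.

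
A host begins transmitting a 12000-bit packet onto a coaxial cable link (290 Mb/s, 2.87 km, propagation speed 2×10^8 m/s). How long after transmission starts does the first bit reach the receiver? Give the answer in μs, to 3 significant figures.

14.4 μs

First bit experiences only propagation delay: d/s = 2870/200000000 = 14.4 μs.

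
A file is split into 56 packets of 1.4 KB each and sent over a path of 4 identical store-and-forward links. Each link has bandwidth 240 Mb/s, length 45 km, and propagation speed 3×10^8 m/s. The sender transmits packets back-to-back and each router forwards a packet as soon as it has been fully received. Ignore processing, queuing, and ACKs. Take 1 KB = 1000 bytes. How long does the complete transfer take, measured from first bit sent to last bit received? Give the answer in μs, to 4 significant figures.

3353 μs

Per-hop transmission t_tx = L/R = 11200/240000000 = 46.6667 μs.
Per-hop propagation t_prop = 45000/300000000 = 150 μs.
Pipeline fill: first packet needs 4·t_tx to clear all hops; remaining 55 packets each add one t_tx.
Total = (4+56-1)·t_tx + 4·t_prop = 59·46.6667 + 4·150 = 3353 μs.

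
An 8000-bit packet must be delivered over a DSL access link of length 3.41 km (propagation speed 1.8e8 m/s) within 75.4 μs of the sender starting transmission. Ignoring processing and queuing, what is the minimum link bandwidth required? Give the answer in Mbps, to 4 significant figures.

Propagation delay = 3410 / 180000000 = 18.9444 μs.
Transmission budget = 75.4 − 18.9444 = 56.4556 μs.
R ≥ L / t_tx = 8000 bits / 5.64556e-05 s = 141.7 Mbps.

141.7 Mbps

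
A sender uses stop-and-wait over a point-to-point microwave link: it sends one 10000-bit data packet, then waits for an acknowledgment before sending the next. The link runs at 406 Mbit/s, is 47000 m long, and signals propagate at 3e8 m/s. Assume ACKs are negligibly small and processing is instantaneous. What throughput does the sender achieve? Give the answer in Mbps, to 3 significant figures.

t_tx = L/R = 10000/406000000 = 2.46305e-05 s.
t_prop = 47000/300000000 = 0.000156667 s; RTT = 0.000313333 s.
Cycle = t_tx + RTT = 0.000337964 s.
Throughput = L / cycle = 10000 / 0.000337964 = 29.6 Mbps.

29.6 Mbps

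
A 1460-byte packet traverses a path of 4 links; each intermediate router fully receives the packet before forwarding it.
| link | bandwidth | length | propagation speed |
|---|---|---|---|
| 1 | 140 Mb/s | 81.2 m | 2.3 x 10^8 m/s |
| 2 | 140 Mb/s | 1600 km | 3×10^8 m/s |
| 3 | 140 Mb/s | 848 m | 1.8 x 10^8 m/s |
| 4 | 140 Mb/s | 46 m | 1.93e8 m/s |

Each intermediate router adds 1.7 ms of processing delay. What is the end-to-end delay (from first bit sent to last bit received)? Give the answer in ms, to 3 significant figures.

L = 1460 × 8 = 11680 bits.
Transmission delay per hop = L/R = 11680/140000000 = 0.0834286 ms; 4 hops → 0.333714 ms.
Propagation delays (d/s per hop): 0.000353043, 5.33333, 0.00471111, 0.000238342 ms; sum = 5.33864 ms.
Processing at 3 router(s): 3 × 1.7 ms = 5.1 ms.
End-to-end = 10.8 ms.

10.8 ms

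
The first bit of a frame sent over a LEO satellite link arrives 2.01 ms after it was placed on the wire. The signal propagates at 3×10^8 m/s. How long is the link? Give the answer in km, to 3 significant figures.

603 km

d = s × t_prop = 300000000 × 0.00201 = 603 km.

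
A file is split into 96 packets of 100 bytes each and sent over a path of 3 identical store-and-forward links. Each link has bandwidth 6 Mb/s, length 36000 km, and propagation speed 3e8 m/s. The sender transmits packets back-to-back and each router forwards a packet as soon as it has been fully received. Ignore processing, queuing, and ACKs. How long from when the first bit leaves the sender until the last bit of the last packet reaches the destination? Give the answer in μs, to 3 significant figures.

Per-hop transmission t_tx = L/R = 800/6000000 = 133.333 μs.
Per-hop propagation t_prop = 36000000/300000000 = 120000 μs.
Pipeline fill: first packet needs 3·t_tx to clear all hops; remaining 95 packets each add one t_tx.
Total = (3+96-1)·t_tx + 3·t_prop = 98·133.333 + 3·120000 = 373000 μs.

373000 μs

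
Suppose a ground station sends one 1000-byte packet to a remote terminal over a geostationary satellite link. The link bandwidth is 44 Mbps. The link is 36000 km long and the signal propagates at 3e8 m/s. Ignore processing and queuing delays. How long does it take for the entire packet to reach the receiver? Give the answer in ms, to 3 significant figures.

120 ms

L = 1000 × 8 = 8000 bits.
Transmission delay = L/R = 8000 / 44000000 = 0.181818 ms.
Propagation delay = d/s = 36000000 m / 300000000 m/s = 120 ms.
Total = 120 ms.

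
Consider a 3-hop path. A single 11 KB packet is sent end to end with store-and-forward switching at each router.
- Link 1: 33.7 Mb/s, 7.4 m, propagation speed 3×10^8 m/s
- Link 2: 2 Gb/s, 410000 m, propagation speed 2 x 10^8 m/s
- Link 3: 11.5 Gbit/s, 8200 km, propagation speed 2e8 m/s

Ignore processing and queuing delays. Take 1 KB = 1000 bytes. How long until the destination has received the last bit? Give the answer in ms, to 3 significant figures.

45.7 ms

L = 88000 bits.
Transmission delays (L/R per hop): 2.61128, 0.044, 0.00765217 ms; sum = 2.66293 ms.
Propagation delays (d/s per hop): 2.46667e-05, 2.05, 41 ms; sum = 43.05 ms.
End-to-end = 45.7 ms.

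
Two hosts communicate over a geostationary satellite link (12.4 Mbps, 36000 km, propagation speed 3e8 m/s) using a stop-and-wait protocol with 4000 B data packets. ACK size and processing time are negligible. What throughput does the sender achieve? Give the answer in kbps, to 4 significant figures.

131.9 kbps

t_tx = L/R = 32000/12400000 = 0.00258065 s.
t_prop = 36000000/300000000 = 0.12 s; RTT = 0.24 s.
Cycle = t_tx + RTT = 0.242581 s.
Throughput = L / cycle = 32000 / 0.242581 = 131.9 kbps.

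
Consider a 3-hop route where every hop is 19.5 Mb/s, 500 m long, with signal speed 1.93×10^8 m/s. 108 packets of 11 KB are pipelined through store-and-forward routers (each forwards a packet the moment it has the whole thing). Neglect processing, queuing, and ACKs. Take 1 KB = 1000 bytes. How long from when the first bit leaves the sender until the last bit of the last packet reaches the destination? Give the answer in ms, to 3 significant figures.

496 ms

Per-hop transmission t_tx = L/R = 88000/19500000 = 4.51282 ms.
Per-hop propagation t_prop = 500/193000000 = 0.00259067 ms.
Pipeline fill: first packet needs 3·t_tx to clear all hops; remaining 107 packets each add one t_tx.
Total = (3+108-1)·t_tx + 3·t_prop = 110·4.51282 + 3·0.00259067 = 496 ms.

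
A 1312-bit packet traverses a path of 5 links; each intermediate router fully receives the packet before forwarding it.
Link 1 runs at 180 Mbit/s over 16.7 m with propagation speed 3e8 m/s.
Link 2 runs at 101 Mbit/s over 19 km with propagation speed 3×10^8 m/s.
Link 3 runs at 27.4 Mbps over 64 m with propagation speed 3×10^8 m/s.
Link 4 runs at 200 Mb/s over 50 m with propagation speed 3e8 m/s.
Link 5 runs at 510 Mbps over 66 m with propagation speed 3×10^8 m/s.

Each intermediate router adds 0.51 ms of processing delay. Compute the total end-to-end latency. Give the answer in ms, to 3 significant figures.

Transmission delays (L/R per hop): 0.00728889, 0.0129901, 0.0478832, 0.00656, 0.00257255 ms; sum = 0.0772947 ms.
Propagation delays (d/s per hop): 5.56667e-05, 0.0633333, 0.000213333, 0.000166667, 0.00022 ms; sum = 0.063989 ms.
Processing at 4 router(s): 4 × 0.51 ms = 2.04 ms.
End-to-end = 2.18 ms.

2.18 ms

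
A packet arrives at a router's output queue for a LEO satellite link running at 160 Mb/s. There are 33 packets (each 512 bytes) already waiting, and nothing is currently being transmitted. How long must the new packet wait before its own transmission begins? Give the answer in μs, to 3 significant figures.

845 μs

Each queued packet: L/R = 4096/160000000 = 25.6 μs.
33 queued → 844.8 μs.
Queuing delay = 845 μs.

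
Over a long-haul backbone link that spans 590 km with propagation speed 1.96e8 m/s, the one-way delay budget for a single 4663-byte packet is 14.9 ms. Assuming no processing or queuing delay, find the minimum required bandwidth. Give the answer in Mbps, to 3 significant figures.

3.14 Mbps

L = 37304 bits.
Propagation delay = 590000 / 196000000 = 3.0102 ms.
Transmission budget = 14.9 − 3.0102 = 11.8898 ms.
R ≥ L / t_tx = 37304 bits / 0.0118898 s = 3.14 Mbps.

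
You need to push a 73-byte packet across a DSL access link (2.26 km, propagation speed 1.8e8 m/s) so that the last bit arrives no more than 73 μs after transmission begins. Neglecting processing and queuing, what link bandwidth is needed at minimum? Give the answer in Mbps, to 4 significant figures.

9.662 Mbps

L = 584 bits.
Propagation delay = 2260 / 180000000 = 12.5556 μs.
Transmission budget = 73 − 12.5556 = 60.4444 μs.
R ≥ L / t_tx = 584 bits / 6.04444e-05 s = 9.662 Mbps.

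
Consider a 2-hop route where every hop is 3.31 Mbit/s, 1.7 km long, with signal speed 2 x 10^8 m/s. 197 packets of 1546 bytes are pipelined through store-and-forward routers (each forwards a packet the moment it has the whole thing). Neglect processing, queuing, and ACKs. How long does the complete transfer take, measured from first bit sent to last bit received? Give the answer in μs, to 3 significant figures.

Per-hop transmission t_tx = L/R = 12368/3310000 = 3736.56 μs.
Per-hop propagation t_prop = 1700/200000000 = 8.5 μs.
Pipeline fill: first packet needs 2·t_tx to clear all hops; remaining 196 packets each add one t_tx.
Total = (2+197-1)·t_tx + 2·t_prop = 198·3736.56 + 2·8.5 = 740000 μs.

740000 μs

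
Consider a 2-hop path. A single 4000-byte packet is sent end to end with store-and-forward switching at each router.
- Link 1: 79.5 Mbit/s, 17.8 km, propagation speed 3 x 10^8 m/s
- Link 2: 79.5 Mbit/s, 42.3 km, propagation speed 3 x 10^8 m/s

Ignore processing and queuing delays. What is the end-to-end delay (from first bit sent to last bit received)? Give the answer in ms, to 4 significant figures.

1.005 ms

L = 4000 × 8 = 32000 bits.
Transmission delay per hop = L/R = 32000/79500000 = 0.402516 ms; 2 hops → 0.805031 ms.
Propagation delays (d/s per hop): 0.0593333, 0.141 ms; sum = 0.200333 ms.
End-to-end = 1.005 ms.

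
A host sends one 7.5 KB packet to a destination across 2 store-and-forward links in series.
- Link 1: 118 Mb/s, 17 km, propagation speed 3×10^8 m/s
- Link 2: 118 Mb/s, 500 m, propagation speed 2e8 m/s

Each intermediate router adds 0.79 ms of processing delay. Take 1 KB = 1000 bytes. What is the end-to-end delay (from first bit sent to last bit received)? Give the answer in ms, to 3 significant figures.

L = 60000 bits.
Transmission delay per hop = L/R = 60000/118000000 = 0.508475 ms; 2 hops → 1.01695 ms.
Propagation delays (d/s per hop): 0.0566667, 0.0025 ms; sum = 0.0591667 ms.
Processing at 1 router(s): 1 × 0.79 ms = 0.79 ms.
End-to-end = 1.87 ms.

1.87 ms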